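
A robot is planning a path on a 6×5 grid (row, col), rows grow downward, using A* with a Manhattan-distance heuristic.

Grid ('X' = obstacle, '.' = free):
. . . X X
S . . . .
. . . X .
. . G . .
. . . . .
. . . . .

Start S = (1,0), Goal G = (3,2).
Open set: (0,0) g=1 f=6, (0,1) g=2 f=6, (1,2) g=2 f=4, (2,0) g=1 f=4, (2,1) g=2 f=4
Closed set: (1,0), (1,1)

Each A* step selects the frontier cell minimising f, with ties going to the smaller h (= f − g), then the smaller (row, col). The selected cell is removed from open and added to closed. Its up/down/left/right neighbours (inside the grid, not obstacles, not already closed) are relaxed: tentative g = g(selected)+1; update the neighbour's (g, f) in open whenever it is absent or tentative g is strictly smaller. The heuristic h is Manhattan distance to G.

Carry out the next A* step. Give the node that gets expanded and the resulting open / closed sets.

step 1: expand (1,2) (f=4, h=2) → closed; open now [(0,0) g=1 f=6, (0,1) g=2 f=6, (0,2) g=3 f=6, (1,3) g=3 f=6, (2,0) g=1 f=4, (2,1) g=2 f=4, (2,2) g=3 f=4]

expanded=(1,2); open=[(0,0) g=1 f=6, (0,1) g=2 f=6, (0,2) g=3 f=6, (1,3) g=3 f=6, (2,0) g=1 f=4, (2,1) g=2 f=4, (2,2) g=3 f=4]; closed=[(1,0), (1,1), (1,2)]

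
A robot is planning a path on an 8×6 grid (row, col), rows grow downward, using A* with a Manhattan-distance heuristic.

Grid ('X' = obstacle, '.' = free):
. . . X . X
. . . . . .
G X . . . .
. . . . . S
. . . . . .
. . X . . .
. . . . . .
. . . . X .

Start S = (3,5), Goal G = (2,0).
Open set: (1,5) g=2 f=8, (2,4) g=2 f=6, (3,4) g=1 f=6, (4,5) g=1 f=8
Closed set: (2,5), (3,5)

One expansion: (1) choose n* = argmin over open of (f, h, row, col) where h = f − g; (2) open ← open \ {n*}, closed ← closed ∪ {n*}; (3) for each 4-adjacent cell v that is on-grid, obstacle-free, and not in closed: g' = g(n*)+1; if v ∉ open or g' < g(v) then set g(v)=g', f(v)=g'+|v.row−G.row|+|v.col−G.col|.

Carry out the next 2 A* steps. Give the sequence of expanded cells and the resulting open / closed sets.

step 1: expand (2,4) (f=6, h=4) → closed; open now [(1,4) g=3 f=8, (1,5) g=2 f=8, (2,3) g=3 f=6, (3,4) g=1 f=6, (4,5) g=1 f=8]
step 2: expand (2,3) (f=6, h=3) → closed; open now [(1,3) g=4 f=8, (1,4) g=3 f=8, (1,5) g=2 f=8, (2,2) g=4 f=6, (3,3) g=4 f=8, (3,4) g=1 f=6, (4,5) g=1 f=8]

order=[(2,4) → (2,3)]; open=[(1,3) g=4 f=8, (1,4) g=3 f=8, (1,5) g=2 f=8, (2,2) g=4 f=6, (3,3) g=4 f=8, (3,4) g=1 f=6, (4,5) g=1 f=8]; closed=[(2,3), (2,4), (2,5), (3,5)]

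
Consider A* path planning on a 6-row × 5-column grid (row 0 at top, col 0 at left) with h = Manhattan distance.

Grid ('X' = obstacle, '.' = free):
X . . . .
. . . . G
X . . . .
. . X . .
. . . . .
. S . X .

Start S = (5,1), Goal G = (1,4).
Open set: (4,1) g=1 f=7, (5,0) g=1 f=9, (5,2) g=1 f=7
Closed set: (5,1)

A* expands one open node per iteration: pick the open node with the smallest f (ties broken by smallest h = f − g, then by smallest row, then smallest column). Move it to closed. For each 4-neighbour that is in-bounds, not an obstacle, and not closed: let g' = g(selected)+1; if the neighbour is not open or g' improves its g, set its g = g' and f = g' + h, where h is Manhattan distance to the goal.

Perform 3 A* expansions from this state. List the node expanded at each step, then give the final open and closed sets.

step 1: expand (4,1) (f=7, h=6) → closed; open now [(3,1) g=2 f=7, (4,0) g=2 f=9, (4,2) g=2 f=7, (5,0) g=1 f=9, (5,2) g=1 f=7]
step 2: expand (3,1) (f=7, h=5) → closed; open now [(2,1) g=3 f=7, (3,0) g=3 f=9, (4,0) g=2 f=9, (4,2) g=2 f=7, (5,0) g=1 f=9, (5,2) g=1 f=7]
step 3: expand (2,1) (f=7, h=4) → closed; open now [(1,1) g=4 f=7, (2,2) g=4 f=7, (3,0) g=3 f=9, (4,0) g=2 f=9, (4,2) g=2 f=7, (5,0) g=1 f=9, (5,2) g=1 f=7]

order=[(4,1) → (3,1) → (2,1)]; open=[(1,1) g=4 f=7, (2,2) g=4 f=7, (3,0) g=3 f=9, (4,0) g=2 f=9, (4,2) g=2 f=7, (5,0) g=1 f=9, (5,2) g=1 f=7]; closed=[(2,1), (3,1), (4,1), (5,1)]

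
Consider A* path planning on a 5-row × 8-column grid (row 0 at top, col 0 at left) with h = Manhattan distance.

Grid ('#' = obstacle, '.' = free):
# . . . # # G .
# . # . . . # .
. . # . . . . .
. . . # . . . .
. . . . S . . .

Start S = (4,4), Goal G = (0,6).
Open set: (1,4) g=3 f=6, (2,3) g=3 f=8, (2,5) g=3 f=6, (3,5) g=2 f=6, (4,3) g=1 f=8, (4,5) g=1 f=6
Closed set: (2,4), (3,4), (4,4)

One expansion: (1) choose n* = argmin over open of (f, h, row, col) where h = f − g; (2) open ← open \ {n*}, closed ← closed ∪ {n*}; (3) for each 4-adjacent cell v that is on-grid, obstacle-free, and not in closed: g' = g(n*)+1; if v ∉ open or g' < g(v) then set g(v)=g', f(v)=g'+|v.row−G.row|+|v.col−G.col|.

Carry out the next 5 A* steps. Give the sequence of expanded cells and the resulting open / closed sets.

order=[(1,4) → (1,5) → (2,5) → (2,6) → (3,5)]; open=[(1,3) g=4 f=8, (2,3) g=3 f=8, (2,7) g=5 f=8, (3,6) g=3 f=6, (4,3) g=1 f=8, (4,5) g=1 f=6]; closed=[(1,4), (1,5), (2,4), (2,5), (2,6), (3,4), (3,5), (4,4)]

step 1: expand (1,4) (f=6, h=3) → closed; open now [(1,3) g=4 f=8, (1,5) g=4 f=6, (2,3) g=3 f=8, (2,5) g=3 f=6, (3,5) g=2 f=6, (4,3) g=1 f=8, (4,5) g=1 f=6]
step 2: expand (1,5) (f=6, h=2) → closed; open now [(1,3) g=4 f=8, (2,3) g=3 f=8, (2,5) g=3 f=6, (3,5) g=2 f=6, (4,3) g=1 f=8, (4,5) g=1 f=6]
step 3: expand (2,5) (f=6, h=3) → closed; open now [(1,3) g=4 f=8, (2,3) g=3 f=8, (2,6) g=4 f=6, (3,5) g=2 f=6, (4,3) g=1 f=8, (4,5) g=1 f=6]
step 4: expand (2,6) (f=6, h=2) → closed; open now [(1,3) g=4 f=8, (2,3) g=3 f=8, (2,7) g=5 f=8, (3,5) g=2 f=6, (3,6) g=5 f=8, (4,3) g=1 f=8, (4,5) g=1 f=6]
step 5: expand (3,5) (f=6, h=4) → closed; open now [(1,3) g=4 f=8, (2,3) g=3 f=8, (2,7) g=5 f=8, (3,6) g=3 f=6, (4,3) g=1 f=8, (4,5) g=1 f=6]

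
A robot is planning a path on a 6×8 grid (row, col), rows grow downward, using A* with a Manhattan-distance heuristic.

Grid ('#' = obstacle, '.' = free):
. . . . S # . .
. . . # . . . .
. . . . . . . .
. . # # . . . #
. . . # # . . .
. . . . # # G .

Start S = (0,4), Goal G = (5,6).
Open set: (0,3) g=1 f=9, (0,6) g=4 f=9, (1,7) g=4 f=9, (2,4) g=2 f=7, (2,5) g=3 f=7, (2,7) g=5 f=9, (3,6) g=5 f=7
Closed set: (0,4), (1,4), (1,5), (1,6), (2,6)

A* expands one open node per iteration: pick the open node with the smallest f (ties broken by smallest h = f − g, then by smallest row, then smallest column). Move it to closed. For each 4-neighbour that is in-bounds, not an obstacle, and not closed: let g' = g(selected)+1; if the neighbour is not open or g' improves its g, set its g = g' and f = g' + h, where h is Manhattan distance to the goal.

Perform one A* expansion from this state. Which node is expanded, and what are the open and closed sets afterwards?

expanded=(3,6); open=[(0,3) g=1 f=9, (0,6) g=4 f=9, (1,7) g=4 f=9, (2,4) g=2 f=7, (2,5) g=3 f=7, (2,7) g=5 f=9, (3,5) g=6 f=9, (4,6) g=6 f=7]; closed=[(0,4), (1,4), (1,5), (1,6), (2,6), (3,6)]

step 1: expand (3,6) (f=7, h=2) → closed; open now [(0,3) g=1 f=9, (0,6) g=4 f=9, (1,7) g=4 f=9, (2,4) g=2 f=7, (2,5) g=3 f=7, (2,7) g=5 f=9, (3,5) g=6 f=9, (4,6) g=6 f=7]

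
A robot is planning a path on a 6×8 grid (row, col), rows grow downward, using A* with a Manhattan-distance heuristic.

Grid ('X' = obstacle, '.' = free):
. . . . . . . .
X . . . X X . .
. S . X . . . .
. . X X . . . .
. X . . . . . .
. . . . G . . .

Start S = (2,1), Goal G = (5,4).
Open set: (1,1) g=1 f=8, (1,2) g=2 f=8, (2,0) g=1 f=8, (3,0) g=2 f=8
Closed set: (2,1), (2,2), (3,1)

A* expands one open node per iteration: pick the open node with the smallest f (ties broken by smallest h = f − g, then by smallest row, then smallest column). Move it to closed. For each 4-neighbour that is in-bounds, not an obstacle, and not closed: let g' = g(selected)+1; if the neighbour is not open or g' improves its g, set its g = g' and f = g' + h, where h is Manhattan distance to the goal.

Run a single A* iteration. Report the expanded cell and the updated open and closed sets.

expanded=(1,2); open=[(0,2) g=3 f=10, (1,1) g=1 f=8, (1,3) g=3 f=8, (2,0) g=1 f=8, (3,0) g=2 f=8]; closed=[(1,2), (2,1), (2,2), (3,1)]

step 1: expand (1,2) (f=8, h=6) → closed; open now [(0,2) g=3 f=10, (1,1) g=1 f=8, (1,3) g=3 f=8, (2,0) g=1 f=8, (3,0) g=2 f=8]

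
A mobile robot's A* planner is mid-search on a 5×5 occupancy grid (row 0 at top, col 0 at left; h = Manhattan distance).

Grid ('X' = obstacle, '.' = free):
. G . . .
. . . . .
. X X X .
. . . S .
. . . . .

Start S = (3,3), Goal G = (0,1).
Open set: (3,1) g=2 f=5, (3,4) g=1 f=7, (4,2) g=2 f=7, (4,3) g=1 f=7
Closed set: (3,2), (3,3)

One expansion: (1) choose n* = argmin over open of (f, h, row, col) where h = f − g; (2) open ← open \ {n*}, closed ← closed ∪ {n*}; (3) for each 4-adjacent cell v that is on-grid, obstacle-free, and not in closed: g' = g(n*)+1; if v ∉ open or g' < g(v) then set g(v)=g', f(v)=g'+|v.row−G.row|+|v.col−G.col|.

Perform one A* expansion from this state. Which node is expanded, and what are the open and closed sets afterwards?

step 1: expand (3,1) (f=5, h=3) → closed; open now [(3,0) g=3 f=7, (3,4) g=1 f=7, (4,1) g=3 f=7, (4,2) g=2 f=7, (4,3) g=1 f=7]

expanded=(3,1); open=[(3,0) g=3 f=7, (3,4) g=1 f=7, (4,1) g=3 f=7, (4,2) g=2 f=7, (4,3) g=1 f=7]; closed=[(3,1), (3,2), (3,3)]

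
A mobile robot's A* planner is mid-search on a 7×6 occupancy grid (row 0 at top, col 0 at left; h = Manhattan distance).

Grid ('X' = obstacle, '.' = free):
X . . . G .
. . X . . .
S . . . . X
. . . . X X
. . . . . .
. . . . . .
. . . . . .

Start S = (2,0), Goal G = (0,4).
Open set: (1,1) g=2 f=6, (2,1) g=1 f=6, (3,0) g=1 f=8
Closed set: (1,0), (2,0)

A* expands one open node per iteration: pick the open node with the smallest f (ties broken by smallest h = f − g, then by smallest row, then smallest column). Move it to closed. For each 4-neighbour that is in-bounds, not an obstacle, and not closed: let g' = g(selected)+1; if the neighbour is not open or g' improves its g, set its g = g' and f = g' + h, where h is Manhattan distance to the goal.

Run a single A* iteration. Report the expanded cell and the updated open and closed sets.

step 1: expand (1,1) (f=6, h=4) → closed; open now [(0,1) g=3 f=6, (2,1) g=1 f=6, (3,0) g=1 f=8]

expanded=(1,1); open=[(0,1) g=3 f=6, (2,1) g=1 f=6, (3,0) g=1 f=8]; closed=[(1,0), (1,1), (2,0)]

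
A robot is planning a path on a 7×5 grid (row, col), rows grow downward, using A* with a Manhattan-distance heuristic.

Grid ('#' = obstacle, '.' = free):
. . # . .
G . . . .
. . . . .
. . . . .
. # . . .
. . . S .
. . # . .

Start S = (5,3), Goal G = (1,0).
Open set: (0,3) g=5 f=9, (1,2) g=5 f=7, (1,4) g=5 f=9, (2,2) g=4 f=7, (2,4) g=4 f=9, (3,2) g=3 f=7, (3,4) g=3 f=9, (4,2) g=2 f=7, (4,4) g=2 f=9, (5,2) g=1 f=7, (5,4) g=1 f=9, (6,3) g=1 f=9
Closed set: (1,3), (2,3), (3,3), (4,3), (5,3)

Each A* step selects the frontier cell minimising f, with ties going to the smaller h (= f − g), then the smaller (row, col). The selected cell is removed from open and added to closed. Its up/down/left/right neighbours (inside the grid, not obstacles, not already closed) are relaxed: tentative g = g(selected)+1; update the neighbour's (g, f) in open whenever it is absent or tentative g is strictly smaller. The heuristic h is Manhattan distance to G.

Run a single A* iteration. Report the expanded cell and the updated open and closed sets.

step 1: expand (1,2) (f=7, h=2) → closed; open now [(0,3) g=5 f=9, (1,1) g=6 f=7, (1,4) g=5 f=9, (2,2) g=4 f=7, (2,4) g=4 f=9, (3,2) g=3 f=7, (3,4) g=3 f=9, (4,2) g=2 f=7, (4,4) g=2 f=9, (5,2) g=1 f=7, (5,4) g=1 f=9, (6,3) g=1 f=9]

expanded=(1,2); open=[(0,3) g=5 f=9, (1,1) g=6 f=7, (1,4) g=5 f=9, (2,2) g=4 f=7, (2,4) g=4 f=9, (3,2) g=3 f=7, (3,4) g=3 f=9, (4,2) g=2 f=7, (4,4) g=2 f=9, (5,2) g=1 f=7, (5,4) g=1 f=9, (6,3) g=1 f=9]; closed=[(1,2), (1,3), (2,3), (3,3), (4,3), (5,3)]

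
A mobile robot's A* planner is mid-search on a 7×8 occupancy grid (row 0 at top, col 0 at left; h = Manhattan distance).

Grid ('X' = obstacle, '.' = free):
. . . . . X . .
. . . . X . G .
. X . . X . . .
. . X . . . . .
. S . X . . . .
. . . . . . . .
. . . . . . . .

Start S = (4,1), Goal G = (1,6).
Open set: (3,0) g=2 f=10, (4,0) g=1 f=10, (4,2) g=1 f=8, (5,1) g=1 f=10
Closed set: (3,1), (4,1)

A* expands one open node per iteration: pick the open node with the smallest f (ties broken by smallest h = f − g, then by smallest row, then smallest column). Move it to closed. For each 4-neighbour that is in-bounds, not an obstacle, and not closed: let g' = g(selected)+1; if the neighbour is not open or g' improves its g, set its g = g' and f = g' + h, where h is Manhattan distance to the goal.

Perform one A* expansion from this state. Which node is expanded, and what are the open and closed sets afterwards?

expanded=(4,2); open=[(3,0) g=2 f=10, (4,0) g=1 f=10, (5,1) g=1 f=10, (5,2) g=2 f=10]; closed=[(3,1), (4,1), (4,2)]

step 1: expand (4,2) (f=8, h=7) → closed; open now [(3,0) g=2 f=10, (4,0) g=1 f=10, (5,1) g=1 f=10, (5,2) g=2 f=10]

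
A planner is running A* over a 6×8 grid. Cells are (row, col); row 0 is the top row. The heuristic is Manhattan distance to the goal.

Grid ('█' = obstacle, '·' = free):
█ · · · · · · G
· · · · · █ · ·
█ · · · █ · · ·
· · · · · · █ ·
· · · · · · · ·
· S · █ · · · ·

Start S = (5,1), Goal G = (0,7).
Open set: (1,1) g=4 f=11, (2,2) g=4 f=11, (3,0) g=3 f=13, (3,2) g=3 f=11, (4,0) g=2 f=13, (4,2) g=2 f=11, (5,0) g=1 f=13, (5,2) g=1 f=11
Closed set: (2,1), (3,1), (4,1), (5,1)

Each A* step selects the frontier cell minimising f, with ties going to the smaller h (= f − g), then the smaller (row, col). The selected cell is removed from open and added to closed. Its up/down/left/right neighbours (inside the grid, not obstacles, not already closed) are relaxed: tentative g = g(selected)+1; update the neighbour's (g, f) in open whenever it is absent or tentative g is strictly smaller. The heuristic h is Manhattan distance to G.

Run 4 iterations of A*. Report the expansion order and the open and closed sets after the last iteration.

step 1: expand (1,1) (f=11, h=7) → closed; open now [(0,1) g=5 f=11, (1,0) g=5 f=13, (1,2) g=5 f=11, (2,2) g=4 f=11, (3,0) g=3 f=13, (3,2) g=3 f=11, (4,0) g=2 f=13, (4,2) g=2 f=11, (5,0) g=1 f=13, (5,2) g=1 f=11]
step 2: expand (0,1) (f=11, h=6) → closed; open now [(0,2) g=6 f=11, (1,0) g=5 f=13, (1,2) g=5 f=11, (2,2) g=4 f=11, (3,0) g=3 f=13, (3,2) g=3 f=11, (4,0) g=2 f=13, (4,2) g=2 f=11, (5,0) g=1 f=13, (5,2) g=1 f=11]
step 3: expand (0,2) (f=11, h=5) → closed; open now [(0,3) g=7 f=11, (1,0) g=5 f=13, (1,2) g=5 f=11, (2,2) g=4 f=11, (3,0) g=3 f=13, (3,2) g=3 f=11, (4,0) g=2 f=13, (4,2) g=2 f=11, (5,0) g=1 f=13, (5,2) g=1 f=11]
step 4: expand (0,3) (f=11, h=4) → closed; open now [(0,4) g=8 f=11, (1,0) g=5 f=13, (1,2) g=5 f=11, (1,3) g=8 f=13, (2,2) g=4 f=11, (3,0) g=3 f=13, (3,2) g=3 f=11, (4,0) g=2 f=13, (4,2) g=2 f=11, (5,0) g=1 f=13, (5,2) g=1 f=11]

order=[(1,1) → (0,1) → (0,2) → (0,3)]; open=[(0,4) g=8 f=11, (1,0) g=5 f=13, (1,2) g=5 f=11, (1,3) g=8 f=13, (2,2) g=4 f=11, (3,0) g=3 f=13, (3,2) g=3 f=11, (4,0) g=2 f=13, (4,2) g=2 f=11, (5,0) g=1 f=13, (5,2) g=1 f=11]; closed=[(0,1), (0,2), (0,3), (1,1), (2,1), (3,1), (4,1), (5,1)]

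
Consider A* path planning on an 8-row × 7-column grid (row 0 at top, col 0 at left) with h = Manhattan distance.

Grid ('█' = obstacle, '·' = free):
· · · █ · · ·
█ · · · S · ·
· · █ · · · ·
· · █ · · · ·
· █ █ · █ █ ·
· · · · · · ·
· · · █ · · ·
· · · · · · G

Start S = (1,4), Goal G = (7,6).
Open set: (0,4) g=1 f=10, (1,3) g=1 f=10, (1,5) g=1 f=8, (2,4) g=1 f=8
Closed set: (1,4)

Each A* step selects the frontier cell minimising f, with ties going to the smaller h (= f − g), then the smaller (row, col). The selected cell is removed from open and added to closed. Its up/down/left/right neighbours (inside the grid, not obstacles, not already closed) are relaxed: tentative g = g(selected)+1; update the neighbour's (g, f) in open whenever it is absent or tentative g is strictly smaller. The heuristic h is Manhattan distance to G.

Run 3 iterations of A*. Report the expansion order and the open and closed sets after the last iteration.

step 1: expand (1,5) (f=8, h=7) → closed; open now [(0,4) g=1 f=10, (0,5) g=2 f=10, (1,3) g=1 f=10, (1,6) g=2 f=8, (2,4) g=1 f=8, (2,5) g=2 f=8]
step 2: expand (1,6) (f=8, h=6) → closed; open now [(0,4) g=1 f=10, (0,5) g=2 f=10, (0,6) g=3 f=10, (1,3) g=1 f=10, (2,4) g=1 f=8, (2,5) g=2 f=8, (2,6) g=3 f=8]
step 3: expand (2,6) (f=8, h=5) → closed; open now [(0,4) g=1 f=10, (0,5) g=2 f=10, (0,6) g=3 f=10, (1,3) g=1 f=10, (2,4) g=1 f=8, (2,5) g=2 f=8, (3,6) g=4 f=8]

order=[(1,5) → (1,6) → (2,6)]; open=[(0,4) g=1 f=10, (0,5) g=2 f=10, (0,6) g=3 f=10, (1,3) g=1 f=10, (2,4) g=1 f=8, (2,5) g=2 f=8, (3,6) g=4 f=8]; closed=[(1,4), (1,5), (1,6), (2,6)]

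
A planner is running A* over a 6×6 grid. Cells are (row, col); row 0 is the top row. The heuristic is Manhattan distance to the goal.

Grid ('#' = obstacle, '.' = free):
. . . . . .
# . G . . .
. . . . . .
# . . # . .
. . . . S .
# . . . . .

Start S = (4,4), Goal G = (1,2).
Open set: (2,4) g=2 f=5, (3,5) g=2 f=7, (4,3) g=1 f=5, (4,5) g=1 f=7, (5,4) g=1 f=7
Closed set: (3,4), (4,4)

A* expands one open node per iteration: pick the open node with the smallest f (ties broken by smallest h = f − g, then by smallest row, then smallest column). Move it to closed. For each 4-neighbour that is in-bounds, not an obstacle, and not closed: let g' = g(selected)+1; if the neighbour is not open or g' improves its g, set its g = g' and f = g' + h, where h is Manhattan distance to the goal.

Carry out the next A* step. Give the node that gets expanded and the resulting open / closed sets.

expanded=(2,4); open=[(1,4) g=3 f=5, (2,3) g=3 f=5, (2,5) g=3 f=7, (3,5) g=2 f=7, (4,3) g=1 f=5, (4,5) g=1 f=7, (5,4) g=1 f=7]; closed=[(2,4), (3,4), (4,4)]

step 1: expand (2,4) (f=5, h=3) → closed; open now [(1,4) g=3 f=5, (2,3) g=3 f=5, (2,5) g=3 f=7, (3,5) g=2 f=7, (4,3) g=1 f=5, (4,5) g=1 f=7, (5,4) g=1 f=7]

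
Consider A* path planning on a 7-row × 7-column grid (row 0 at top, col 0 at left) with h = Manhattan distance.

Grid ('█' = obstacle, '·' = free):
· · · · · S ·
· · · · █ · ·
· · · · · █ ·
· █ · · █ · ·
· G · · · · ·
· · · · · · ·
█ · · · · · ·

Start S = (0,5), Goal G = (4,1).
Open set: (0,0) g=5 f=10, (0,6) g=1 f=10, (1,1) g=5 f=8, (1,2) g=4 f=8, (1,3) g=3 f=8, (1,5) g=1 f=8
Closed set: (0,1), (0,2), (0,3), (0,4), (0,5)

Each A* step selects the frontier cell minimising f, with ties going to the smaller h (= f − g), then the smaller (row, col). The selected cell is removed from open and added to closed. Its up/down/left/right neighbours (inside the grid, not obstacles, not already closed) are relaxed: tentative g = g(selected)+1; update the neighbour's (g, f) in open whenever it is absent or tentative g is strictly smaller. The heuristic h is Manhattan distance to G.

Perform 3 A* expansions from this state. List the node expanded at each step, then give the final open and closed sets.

step 1: expand (1,1) (f=8, h=3) → closed; open now [(0,0) g=5 f=10, (0,6) g=1 f=10, (1,0) g=6 f=10, (1,2) g=4 f=8, (1,3) g=3 f=8, (1,5) g=1 f=8, (2,1) g=6 f=8]
step 2: expand (2,1) (f=8, h=2) → closed; open now [(0,0) g=5 f=10, (0,6) g=1 f=10, (1,0) g=6 f=10, (1,2) g=4 f=8, (1,3) g=3 f=8, (1,5) g=1 f=8, (2,0) g=7 f=10, (2,2) g=7 f=10]
step 3: expand (1,2) (f=8, h=4) → closed; open now [(0,0) g=5 f=10, (0,6) g=1 f=10, (1,0) g=6 f=10, (1,3) g=3 f=8, (1,5) g=1 f=8, (2,0) g=7 f=10, (2,2) g=5 f=8]

order=[(1,1) → (2,1) → (1,2)]; open=[(0,0) g=5 f=10, (0,6) g=1 f=10, (1,0) g=6 f=10, (1,3) g=3 f=8, (1,5) g=1 f=8, (2,0) g=7 f=10, (2,2) g=5 f=8]; closed=[(0,1), (0,2), (0,3), (0,4), (0,5), (1,1), (1,2), (2,1)]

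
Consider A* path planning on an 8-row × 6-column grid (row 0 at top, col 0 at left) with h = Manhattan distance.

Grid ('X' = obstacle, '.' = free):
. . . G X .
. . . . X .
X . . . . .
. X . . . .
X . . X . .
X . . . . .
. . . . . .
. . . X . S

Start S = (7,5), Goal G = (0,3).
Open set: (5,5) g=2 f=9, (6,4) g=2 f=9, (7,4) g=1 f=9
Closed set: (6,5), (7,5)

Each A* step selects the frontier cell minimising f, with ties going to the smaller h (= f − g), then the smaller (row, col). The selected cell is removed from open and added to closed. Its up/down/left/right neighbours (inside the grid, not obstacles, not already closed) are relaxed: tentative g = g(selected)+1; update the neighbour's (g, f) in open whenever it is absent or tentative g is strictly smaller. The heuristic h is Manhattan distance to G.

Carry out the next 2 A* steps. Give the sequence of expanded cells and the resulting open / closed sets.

step 1: expand (5,5) (f=9, h=7) → closed; open now [(4,5) g=3 f=9, (5,4) g=3 f=9, (6,4) g=2 f=9, (7,4) g=1 f=9]
step 2: expand (4,5) (f=9, h=6) → closed; open now [(3,5) g=4 f=9, (4,4) g=4 f=9, (5,4) g=3 f=9, (6,4) g=2 f=9, (7,4) g=1 f=9]

order=[(5,5) → (4,5)]; open=[(3,5) g=4 f=9, (4,4) g=4 f=9, (5,4) g=3 f=9, (6,4) g=2 f=9, (7,4) g=1 f=9]; closed=[(4,5), (5,5), (6,5), (7,5)]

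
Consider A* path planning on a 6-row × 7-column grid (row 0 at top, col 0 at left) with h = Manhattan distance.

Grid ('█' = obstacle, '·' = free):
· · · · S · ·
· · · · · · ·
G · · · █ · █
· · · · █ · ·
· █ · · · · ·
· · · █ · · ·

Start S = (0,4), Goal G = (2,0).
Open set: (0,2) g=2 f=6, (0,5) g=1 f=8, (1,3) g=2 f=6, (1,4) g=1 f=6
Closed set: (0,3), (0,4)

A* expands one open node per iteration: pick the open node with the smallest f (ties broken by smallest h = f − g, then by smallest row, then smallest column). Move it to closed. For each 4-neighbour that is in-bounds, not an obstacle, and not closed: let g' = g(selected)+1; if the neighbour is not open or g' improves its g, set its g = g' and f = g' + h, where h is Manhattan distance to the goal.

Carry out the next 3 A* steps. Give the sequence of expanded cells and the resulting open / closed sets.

step 1: expand (0,2) (f=6, h=4) → closed; open now [(0,1) g=3 f=6, (0,5) g=1 f=8, (1,2) g=3 f=6, (1,3) g=2 f=6, (1,4) g=1 f=6]
step 2: expand (0,1) (f=6, h=3) → closed; open now [(0,0) g=4 f=6, (0,5) g=1 f=8, (1,1) g=4 f=6, (1,2) g=3 f=6, (1,3) g=2 f=6, (1,4) g=1 f=6]
step 3: expand (0,0) (f=6, h=2) → closed; open now [(0,5) g=1 f=8, (1,0) g=5 f=6, (1,1) g=4 f=6, (1,2) g=3 f=6, (1,3) g=2 f=6, (1,4) g=1 f=6]

order=[(0,2) → (0,1) → (0,0)]; open=[(0,5) g=1 f=8, (1,0) g=5 f=6, (1,1) g=4 f=6, (1,2) g=3 f=6, (1,3) g=2 f=6, (1,4) g=1 f=6]; closed=[(0,0), (0,1), (0,2), (0,3), (0,4)]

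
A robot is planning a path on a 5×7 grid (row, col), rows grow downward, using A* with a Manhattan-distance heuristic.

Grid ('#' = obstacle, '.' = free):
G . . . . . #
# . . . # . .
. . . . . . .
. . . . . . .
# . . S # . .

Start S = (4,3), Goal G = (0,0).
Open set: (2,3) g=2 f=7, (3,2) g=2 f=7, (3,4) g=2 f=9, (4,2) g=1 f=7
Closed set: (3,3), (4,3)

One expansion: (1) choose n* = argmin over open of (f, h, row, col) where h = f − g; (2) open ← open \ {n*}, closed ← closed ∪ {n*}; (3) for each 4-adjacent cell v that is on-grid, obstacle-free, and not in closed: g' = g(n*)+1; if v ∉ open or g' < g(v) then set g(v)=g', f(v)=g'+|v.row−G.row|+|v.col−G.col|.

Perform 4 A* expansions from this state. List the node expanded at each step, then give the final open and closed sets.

order=[(2,3) → (1,3) → (0,3) → (0,2)]; open=[(0,1) g=6 f=7, (0,4) g=5 f=9, (1,2) g=4 f=7, (2,2) g=3 f=7, (2,4) g=3 f=9, (3,2) g=2 f=7, (3,4) g=2 f=9, (4,2) g=1 f=7]; closed=[(0,2), (0,3), (1,3), (2,3), (3,3), (4,3)]

step 1: expand (2,3) (f=7, h=5) → closed; open now [(1,3) g=3 f=7, (2,2) g=3 f=7, (2,4) g=3 f=9, (3,2) g=2 f=7, (3,4) g=2 f=9, (4,2) g=1 f=7]
step 2: expand (1,3) (f=7, h=4) → closed; open now [(0,3) g=4 f=7, (1,2) g=4 f=7, (2,2) g=3 f=7, (2,4) g=3 f=9, (3,2) g=2 f=7, (3,4) g=2 f=9, (4,2) g=1 f=7]
step 3: expand (0,3) (f=7, h=3) → closed; open now [(0,2) g=5 f=7, (0,4) g=5 f=9, (1,2) g=4 f=7, (2,2) g=3 f=7, (2,4) g=3 f=9, (3,2) g=2 f=7, (3,4) g=2 f=9, (4,2) g=1 f=7]
step 4: expand (0,2) (f=7, h=2) → closed; open now [(0,1) g=6 f=7, (0,4) g=5 f=9, (1,2) g=4 f=7, (2,2) g=3 f=7, (2,4) g=3 f=9, (3,2) g=2 f=7, (3,4) g=2 f=9, (4,2) g=1 f=7]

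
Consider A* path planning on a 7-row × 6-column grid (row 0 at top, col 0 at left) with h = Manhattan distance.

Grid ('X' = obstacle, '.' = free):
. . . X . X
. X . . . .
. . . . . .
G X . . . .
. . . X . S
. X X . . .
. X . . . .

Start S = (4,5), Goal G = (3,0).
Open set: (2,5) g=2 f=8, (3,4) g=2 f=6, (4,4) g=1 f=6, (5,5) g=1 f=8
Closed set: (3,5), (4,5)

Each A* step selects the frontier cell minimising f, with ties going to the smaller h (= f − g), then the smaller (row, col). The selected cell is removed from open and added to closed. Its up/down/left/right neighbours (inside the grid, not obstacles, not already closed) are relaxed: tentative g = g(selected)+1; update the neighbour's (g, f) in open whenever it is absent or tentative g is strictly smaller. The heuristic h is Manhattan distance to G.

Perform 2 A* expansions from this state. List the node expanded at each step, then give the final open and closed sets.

order=[(3,4) → (3,3)]; open=[(2,3) g=4 f=8, (2,4) g=3 f=8, (2,5) g=2 f=8, (3,2) g=4 f=6, (4,4) g=1 f=6, (5,5) g=1 f=8]; closed=[(3,3), (3,4), (3,5), (4,5)]

step 1: expand (3,4) (f=6, h=4) → closed; open now [(2,4) g=3 f=8, (2,5) g=2 f=8, (3,3) g=3 f=6, (4,4) g=1 f=6, (5,5) g=1 f=8]
step 2: expand (3,3) (f=6, h=3) → closed; open now [(2,3) g=4 f=8, (2,4) g=3 f=8, (2,5) g=2 f=8, (3,2) g=4 f=6, (4,4) g=1 f=6, (5,5) g=1 f=8]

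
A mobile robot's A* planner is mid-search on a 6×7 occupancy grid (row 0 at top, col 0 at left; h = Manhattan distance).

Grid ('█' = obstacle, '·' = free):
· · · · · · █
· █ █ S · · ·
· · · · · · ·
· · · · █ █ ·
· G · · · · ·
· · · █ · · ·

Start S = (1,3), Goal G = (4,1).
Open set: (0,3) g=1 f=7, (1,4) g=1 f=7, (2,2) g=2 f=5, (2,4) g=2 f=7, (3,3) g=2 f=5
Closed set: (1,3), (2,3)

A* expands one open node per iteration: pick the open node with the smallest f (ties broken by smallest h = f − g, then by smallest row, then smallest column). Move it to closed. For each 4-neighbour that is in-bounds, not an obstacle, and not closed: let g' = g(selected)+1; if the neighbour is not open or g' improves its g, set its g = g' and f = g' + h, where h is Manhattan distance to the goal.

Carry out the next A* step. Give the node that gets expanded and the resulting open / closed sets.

step 1: expand (2,2) (f=5, h=3) → closed; open now [(0,3) g=1 f=7, (1,4) g=1 f=7, (2,1) g=3 f=5, (2,4) g=2 f=7, (3,2) g=3 f=5, (3,3) g=2 f=5]

expanded=(2,2); open=[(0,3) g=1 f=7, (1,4) g=1 f=7, (2,1) g=3 f=5, (2,4) g=2 f=7, (3,2) g=3 f=5, (3,3) g=2 f=5]; closed=[(1,3), (2,2), (2,3)]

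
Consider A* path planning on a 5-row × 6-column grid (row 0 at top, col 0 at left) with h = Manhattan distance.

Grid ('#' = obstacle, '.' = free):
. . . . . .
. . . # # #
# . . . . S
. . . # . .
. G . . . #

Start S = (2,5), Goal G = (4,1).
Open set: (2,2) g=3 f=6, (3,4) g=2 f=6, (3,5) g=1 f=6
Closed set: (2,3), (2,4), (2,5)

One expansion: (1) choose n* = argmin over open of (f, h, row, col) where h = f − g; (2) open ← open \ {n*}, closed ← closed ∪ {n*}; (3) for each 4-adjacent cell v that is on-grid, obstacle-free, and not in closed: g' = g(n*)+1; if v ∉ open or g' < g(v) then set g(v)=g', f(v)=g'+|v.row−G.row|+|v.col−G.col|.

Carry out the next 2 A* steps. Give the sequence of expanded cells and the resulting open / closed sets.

order=[(2,2) → (2,1)]; open=[(1,1) g=5 f=8, (1,2) g=4 f=8, (3,1) g=5 f=6, (3,2) g=4 f=6, (3,4) g=2 f=6, (3,5) g=1 f=6]; closed=[(2,1), (2,2), (2,3), (2,4), (2,5)]

step 1: expand (2,2) (f=6, h=3) → closed; open now [(1,2) g=4 f=8, (2,1) g=4 f=6, (3,2) g=4 f=6, (3,4) g=2 f=6, (3,5) g=1 f=6]
step 2: expand (2,1) (f=6, h=2) → closed; open now [(1,1) g=5 f=8, (1,2) g=4 f=8, (3,1) g=5 f=6, (3,2) g=4 f=6, (3,4) g=2 f=6, (3,5) g=1 f=6]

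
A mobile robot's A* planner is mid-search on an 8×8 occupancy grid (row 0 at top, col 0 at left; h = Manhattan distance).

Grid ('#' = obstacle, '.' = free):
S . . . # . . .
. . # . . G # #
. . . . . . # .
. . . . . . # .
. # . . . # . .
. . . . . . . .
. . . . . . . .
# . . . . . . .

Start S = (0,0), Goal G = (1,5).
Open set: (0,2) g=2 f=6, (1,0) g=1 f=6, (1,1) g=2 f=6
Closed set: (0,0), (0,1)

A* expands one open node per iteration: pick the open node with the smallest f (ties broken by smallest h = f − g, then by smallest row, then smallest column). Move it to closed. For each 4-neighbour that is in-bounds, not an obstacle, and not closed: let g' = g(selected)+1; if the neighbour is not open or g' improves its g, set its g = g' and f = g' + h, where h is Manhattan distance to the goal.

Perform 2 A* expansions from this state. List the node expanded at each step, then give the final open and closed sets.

step 1: expand (0,2) (f=6, h=4) → closed; open now [(0,3) g=3 f=6, (1,0) g=1 f=6, (1,1) g=2 f=6]
step 2: expand (0,3) (f=6, h=3) → closed; open now [(1,0) g=1 f=6, (1,1) g=2 f=6, (1,3) g=4 f=6]

order=[(0,2) → (0,3)]; open=[(1,0) g=1 f=6, (1,1) g=2 f=6, (1,3) g=4 f=6]; closed=[(0,0), (0,1), (0,2), (0,3)]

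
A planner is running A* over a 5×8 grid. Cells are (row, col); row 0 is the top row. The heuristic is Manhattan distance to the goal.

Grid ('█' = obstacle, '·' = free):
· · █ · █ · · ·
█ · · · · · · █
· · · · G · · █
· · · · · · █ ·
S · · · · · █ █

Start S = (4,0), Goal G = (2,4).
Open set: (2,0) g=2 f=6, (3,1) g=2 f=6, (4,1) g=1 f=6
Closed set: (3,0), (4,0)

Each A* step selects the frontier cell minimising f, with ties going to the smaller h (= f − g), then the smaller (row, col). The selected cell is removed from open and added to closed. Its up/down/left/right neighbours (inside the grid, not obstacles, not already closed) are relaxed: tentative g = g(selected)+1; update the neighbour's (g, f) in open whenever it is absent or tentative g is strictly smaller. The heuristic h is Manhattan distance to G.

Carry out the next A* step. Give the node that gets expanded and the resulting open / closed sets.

step 1: expand (2,0) (f=6, h=4) → closed; open now [(2,1) g=3 f=6, (3,1) g=2 f=6, (4,1) g=1 f=6]

expanded=(2,0); open=[(2,1) g=3 f=6, (3,1) g=2 f=6, (4,1) g=1 f=6]; closed=[(2,0), (3,0), (4,0)]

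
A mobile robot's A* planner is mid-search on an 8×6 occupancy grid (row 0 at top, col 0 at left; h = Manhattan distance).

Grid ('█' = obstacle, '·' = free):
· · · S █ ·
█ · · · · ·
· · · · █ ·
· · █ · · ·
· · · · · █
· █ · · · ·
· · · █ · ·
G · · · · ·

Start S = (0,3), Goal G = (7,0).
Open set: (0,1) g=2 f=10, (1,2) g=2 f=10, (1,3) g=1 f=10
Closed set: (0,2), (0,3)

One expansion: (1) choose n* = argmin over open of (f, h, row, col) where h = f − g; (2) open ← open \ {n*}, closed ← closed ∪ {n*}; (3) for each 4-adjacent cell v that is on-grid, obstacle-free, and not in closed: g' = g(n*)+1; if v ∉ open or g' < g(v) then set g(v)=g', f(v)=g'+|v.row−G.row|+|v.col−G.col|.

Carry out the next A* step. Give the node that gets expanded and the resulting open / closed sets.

step 1: expand (0,1) (f=10, h=8) → closed; open now [(0,0) g=3 f=10, (1,1) g=3 f=10, (1,2) g=2 f=10, (1,3) g=1 f=10]

expanded=(0,1); open=[(0,0) g=3 f=10, (1,1) g=3 f=10, (1,2) g=2 f=10, (1,3) g=1 f=10]; closed=[(0,1), (0,2), (0,3)]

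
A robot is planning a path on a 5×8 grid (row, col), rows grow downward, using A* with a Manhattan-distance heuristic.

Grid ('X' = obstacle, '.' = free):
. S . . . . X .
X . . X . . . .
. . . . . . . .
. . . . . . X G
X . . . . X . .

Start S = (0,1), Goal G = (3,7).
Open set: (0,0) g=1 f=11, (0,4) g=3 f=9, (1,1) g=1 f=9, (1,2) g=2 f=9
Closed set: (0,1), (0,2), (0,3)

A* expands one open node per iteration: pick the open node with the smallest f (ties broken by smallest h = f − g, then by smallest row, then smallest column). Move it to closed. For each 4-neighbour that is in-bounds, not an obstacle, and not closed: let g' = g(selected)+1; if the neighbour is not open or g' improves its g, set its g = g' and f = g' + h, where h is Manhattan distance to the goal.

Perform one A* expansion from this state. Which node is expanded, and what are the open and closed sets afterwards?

expanded=(0,4); open=[(0,0) g=1 f=11, (0,5) g=4 f=9, (1,1) g=1 f=9, (1,2) g=2 f=9, (1,4) g=4 f=9]; closed=[(0,1), (0,2), (0,3), (0,4)]

step 1: expand (0,4) (f=9, h=6) → closed; open now [(0,0) g=1 f=11, (0,5) g=4 f=9, (1,1) g=1 f=9, (1,2) g=2 f=9, (1,4) g=4 f=9]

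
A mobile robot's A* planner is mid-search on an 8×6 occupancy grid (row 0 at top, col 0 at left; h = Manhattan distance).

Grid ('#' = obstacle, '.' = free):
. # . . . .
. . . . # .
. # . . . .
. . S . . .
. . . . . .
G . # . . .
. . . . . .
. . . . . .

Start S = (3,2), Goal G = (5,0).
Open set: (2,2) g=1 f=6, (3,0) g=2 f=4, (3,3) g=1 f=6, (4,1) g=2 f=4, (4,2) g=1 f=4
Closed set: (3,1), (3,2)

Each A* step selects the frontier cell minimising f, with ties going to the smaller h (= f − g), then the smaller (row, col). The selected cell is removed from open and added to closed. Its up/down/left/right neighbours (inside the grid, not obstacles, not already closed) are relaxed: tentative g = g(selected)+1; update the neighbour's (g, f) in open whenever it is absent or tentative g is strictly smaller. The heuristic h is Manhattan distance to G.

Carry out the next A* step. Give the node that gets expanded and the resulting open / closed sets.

expanded=(3,0); open=[(2,0) g=3 f=6, (2,2) g=1 f=6, (3,3) g=1 f=6, (4,0) g=3 f=4, (4,1) g=2 f=4, (4,2) g=1 f=4]; closed=[(3,0), (3,1), (3,2)]

step 1: expand (3,0) (f=4, h=2) → closed; open now [(2,0) g=3 f=6, (2,2) g=1 f=6, (3,3) g=1 f=6, (4,0) g=3 f=4, (4,1) g=2 f=4, (4,2) g=1 f=4]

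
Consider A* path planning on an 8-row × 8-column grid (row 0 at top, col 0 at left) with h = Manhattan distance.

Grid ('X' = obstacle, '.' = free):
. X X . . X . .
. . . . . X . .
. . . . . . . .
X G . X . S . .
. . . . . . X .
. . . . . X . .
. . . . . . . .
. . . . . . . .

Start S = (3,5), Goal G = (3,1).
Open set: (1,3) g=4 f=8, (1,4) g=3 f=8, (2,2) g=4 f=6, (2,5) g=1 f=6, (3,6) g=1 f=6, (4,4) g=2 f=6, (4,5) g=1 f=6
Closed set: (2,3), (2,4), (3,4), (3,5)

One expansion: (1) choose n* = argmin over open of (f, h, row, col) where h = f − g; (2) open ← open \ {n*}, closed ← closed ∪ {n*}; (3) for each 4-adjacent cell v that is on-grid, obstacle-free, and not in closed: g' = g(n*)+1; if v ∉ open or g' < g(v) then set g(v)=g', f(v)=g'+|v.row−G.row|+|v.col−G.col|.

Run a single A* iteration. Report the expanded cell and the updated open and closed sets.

expanded=(2,2); open=[(1,2) g=5 f=8, (1,3) g=4 f=8, (1,4) g=3 f=8, (2,1) g=5 f=6, (2,5) g=1 f=6, (3,2) g=5 f=6, (3,6) g=1 f=6, (4,4) g=2 f=6, (4,5) g=1 f=6]; closed=[(2,2), (2,3), (2,4), (3,4), (3,5)]

step 1: expand (2,2) (f=6, h=2) → closed; open now [(1,2) g=5 f=8, (1,3) g=4 f=8, (1,4) g=3 f=8, (2,1) g=5 f=6, (2,5) g=1 f=6, (3,2) g=5 f=6, (3,6) g=1 f=6, (4,4) g=2 f=6, (4,5) g=1 f=6]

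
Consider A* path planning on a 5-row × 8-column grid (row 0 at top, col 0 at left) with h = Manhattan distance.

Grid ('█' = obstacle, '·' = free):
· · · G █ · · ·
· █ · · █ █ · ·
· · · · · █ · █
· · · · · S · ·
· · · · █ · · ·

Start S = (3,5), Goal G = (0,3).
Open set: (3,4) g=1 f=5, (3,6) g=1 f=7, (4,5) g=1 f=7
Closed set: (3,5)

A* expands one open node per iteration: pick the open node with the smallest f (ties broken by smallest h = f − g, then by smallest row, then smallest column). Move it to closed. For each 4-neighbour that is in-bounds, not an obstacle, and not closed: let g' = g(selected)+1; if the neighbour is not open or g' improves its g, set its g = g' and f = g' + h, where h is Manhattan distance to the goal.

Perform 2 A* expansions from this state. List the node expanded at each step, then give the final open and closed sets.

step 1: expand (3,4) (f=5, h=4) → closed; open now [(2,4) g=2 f=5, (3,3) g=2 f=5, (3,6) g=1 f=7, (4,5) g=1 f=7]
step 2: expand (2,4) (f=5, h=3) → closed; open now [(2,3) g=3 f=5, (3,3) g=2 f=5, (3,6) g=1 f=7, (4,5) g=1 f=7]

order=[(3,4) → (2,4)]; open=[(2,3) g=3 f=5, (3,3) g=2 f=5, (3,6) g=1 f=7, (4,5) g=1 f=7]; closed=[(2,4), (3,4), (3,5)]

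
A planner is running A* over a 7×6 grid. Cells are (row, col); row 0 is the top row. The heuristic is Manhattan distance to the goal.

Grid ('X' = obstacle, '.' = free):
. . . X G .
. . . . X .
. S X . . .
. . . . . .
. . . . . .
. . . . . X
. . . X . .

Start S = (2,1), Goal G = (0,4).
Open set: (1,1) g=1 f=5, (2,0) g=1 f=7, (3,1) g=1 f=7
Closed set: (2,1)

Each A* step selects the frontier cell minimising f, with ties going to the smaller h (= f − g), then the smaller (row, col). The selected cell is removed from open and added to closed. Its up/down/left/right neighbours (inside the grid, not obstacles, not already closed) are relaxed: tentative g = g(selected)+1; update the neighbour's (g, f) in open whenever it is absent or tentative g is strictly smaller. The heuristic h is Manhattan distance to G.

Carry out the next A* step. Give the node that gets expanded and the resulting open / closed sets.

expanded=(1,1); open=[(0,1) g=2 f=5, (1,0) g=2 f=7, (1,2) g=2 f=5, (2,0) g=1 f=7, (3,1) g=1 f=7]; closed=[(1,1), (2,1)]

step 1: expand (1,1) (f=5, h=4) → closed; open now [(0,1) g=2 f=5, (1,0) g=2 f=7, (1,2) g=2 f=5, (2,0) g=1 f=7, (3,1) g=1 f=7]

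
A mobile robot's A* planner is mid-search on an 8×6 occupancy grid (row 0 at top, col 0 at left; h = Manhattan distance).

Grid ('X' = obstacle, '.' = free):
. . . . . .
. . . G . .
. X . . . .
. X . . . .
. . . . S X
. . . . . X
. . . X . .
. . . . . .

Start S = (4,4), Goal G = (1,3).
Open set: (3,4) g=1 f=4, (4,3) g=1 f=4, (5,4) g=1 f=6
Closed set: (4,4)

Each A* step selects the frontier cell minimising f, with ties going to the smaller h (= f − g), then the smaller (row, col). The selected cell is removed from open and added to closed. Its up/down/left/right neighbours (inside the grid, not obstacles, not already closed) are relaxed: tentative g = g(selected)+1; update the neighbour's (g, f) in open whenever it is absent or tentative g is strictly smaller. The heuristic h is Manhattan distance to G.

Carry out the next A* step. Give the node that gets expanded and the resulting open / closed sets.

expanded=(3,4); open=[(2,4) g=2 f=4, (3,3) g=2 f=4, (3,5) g=2 f=6, (4,3) g=1 f=4, (5,4) g=1 f=6]; closed=[(3,4), (4,4)]

step 1: expand (3,4) (f=4, h=3) → closed; open now [(2,4) g=2 f=4, (3,3) g=2 f=4, (3,5) g=2 f=6, (4,3) g=1 f=4, (5,4) g=1 f=6]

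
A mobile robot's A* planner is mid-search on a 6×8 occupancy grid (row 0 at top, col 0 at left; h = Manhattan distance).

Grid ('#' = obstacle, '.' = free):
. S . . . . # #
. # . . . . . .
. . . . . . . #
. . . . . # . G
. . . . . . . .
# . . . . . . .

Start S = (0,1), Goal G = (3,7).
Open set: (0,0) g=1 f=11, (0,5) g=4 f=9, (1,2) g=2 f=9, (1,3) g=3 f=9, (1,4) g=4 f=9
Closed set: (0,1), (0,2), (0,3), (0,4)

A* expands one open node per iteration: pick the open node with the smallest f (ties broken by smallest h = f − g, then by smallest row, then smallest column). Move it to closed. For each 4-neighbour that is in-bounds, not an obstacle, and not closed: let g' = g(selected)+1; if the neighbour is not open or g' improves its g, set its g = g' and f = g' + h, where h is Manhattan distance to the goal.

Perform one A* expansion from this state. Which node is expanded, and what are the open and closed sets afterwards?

step 1: expand (0,5) (f=9, h=5) → closed; open now [(0,0) g=1 f=11, (1,2) g=2 f=9, (1,3) g=3 f=9, (1,4) g=4 f=9, (1,5) g=5 f=9]

expanded=(0,5); open=[(0,0) g=1 f=11, (1,2) g=2 f=9, (1,3) g=3 f=9, (1,4) g=4 f=9, (1,5) g=5 f=9]; closed=[(0,1), (0,2), (0,3), (0,4), (0,5)]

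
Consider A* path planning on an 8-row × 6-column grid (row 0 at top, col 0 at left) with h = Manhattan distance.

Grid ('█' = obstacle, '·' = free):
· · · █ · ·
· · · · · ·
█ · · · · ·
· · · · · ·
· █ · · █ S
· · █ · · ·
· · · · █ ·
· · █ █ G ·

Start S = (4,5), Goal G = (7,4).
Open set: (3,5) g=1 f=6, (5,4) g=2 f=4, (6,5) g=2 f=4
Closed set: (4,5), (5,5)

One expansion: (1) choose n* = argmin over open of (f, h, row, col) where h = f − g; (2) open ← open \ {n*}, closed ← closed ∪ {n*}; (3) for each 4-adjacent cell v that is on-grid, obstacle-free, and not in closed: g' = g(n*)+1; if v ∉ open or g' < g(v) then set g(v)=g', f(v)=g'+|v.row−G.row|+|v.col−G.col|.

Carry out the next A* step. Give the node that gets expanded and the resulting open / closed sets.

expanded=(5,4); open=[(3,5) g=1 f=6, (5,3) g=3 f=6, (6,5) g=2 f=4]; closed=[(4,5), (5,4), (5,5)]

step 1: expand (5,4) (f=4, h=2) → closed; open now [(3,5) g=1 f=6, (5,3) g=3 f=6, (6,5) g=2 f=4]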